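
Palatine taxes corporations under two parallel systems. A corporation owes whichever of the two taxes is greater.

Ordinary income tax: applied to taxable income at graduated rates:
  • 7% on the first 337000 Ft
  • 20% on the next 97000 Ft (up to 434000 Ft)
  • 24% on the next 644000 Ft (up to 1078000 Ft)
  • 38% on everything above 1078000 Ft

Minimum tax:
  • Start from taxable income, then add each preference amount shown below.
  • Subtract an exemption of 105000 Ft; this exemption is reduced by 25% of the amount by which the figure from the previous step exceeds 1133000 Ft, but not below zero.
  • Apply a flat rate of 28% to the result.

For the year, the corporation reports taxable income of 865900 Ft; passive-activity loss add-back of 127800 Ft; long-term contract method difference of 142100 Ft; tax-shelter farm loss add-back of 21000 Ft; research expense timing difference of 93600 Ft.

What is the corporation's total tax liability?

Ordinary income tax:
  337000 Ft × 7% = 23590 Ft
  97000 Ft × 20% = 19400 Ft
  431900 Ft × 24% = 103656 Ft
  → 146646 Ft

Minimum tax:
  Adjusted income: 865900 Ft + 127800 Ft + 142100 Ft + 21000 Ft + 93600 Ft = 1250400 Ft
  Exemption: 105000 Ft − 25% × (1250400 Ft − 1133000 Ft) = 105000 Ft − 29350 Ft = 75650 Ft
  Base: 1250400 Ft − 75650 Ft = 1174750 Ft
  1174750 Ft × 28% = 328930 Ft

328930 Ft > 146646 Ft, so the minimum tax is the binding amount.

328930 Ft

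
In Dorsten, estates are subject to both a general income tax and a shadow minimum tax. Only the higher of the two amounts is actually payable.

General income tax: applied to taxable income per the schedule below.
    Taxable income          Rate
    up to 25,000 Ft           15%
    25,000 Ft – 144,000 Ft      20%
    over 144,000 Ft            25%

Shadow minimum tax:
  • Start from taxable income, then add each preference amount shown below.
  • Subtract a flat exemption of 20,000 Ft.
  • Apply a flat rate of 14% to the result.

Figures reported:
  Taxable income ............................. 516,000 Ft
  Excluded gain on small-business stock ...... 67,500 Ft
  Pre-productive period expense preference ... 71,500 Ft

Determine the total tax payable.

120,550 Ft

Shadow minimum tax:
  Adjusted income: 516,000 Ft + 67,500 Ft + 71,500 Ft = 655,000 Ft
  Less exemption 20,000 Ft → base 635,000 Ft
  635,000 Ft × 14% = 88,900 Ft

General income tax:
  25,000 Ft × 15% = 3,750 Ft
  119,000 Ft × 20% = 23,800 Ft
  372,000 Ft × 25% = 93,000 Ft
  → 120,550 Ft

120,550 Ft > 88,900 Ft, so the general income tax governs.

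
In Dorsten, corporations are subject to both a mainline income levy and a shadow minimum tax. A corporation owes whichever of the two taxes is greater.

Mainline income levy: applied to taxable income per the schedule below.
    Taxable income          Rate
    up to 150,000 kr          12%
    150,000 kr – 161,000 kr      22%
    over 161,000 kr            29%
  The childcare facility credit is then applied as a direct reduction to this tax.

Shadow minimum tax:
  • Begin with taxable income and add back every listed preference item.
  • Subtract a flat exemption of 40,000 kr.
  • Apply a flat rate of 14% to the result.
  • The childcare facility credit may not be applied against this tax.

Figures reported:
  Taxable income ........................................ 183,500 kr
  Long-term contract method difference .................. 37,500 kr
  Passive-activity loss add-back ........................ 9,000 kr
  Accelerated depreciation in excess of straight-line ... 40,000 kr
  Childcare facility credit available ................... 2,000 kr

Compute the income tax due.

32,200 kr

Mainline income levy:
  150,000 kr × 12% = 18,000 kr
  11,000 kr × 22% = 2,420 kr
  22,500 kr × 29% = 6,525 kr
  → 26,945 kr
  Less childcare facility credit 2,000 kr → 24,945 kr

Shadow minimum tax:
  Adjusted income: 183,500 kr + 37,500 kr + 9,000 kr + 40,000 kr = 270,000 kr
  Less exemption 40,000 kr → base 230,000 kr
  230,000 kr × 14% = 32,200 kr

32,200 kr > 24,945 kr, so the shadow minimum tax is the binding amount.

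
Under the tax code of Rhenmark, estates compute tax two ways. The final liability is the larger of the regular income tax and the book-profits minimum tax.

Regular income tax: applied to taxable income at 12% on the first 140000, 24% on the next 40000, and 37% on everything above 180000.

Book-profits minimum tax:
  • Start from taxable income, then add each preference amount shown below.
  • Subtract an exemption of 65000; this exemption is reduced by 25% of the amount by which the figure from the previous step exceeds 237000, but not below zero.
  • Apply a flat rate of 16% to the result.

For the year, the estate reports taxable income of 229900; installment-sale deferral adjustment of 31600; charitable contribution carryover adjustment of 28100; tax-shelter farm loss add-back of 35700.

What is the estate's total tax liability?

Book-profits minimum tax:
  Adjusted income: 229900 + 31600 + 28100 + 35700 = 325300
  Exemption: 65000 − 25% × (325300 − 237000) = 65000 − 22075 = 42925
  Base: 325300 − 42925 = 282375
  282375 × 16% = 45180

Regular income tax:
  140000 × 12% = 16800
  40000 × 24% = 9600
  49900 × 37% = 18463
  → 44863

45180 > 44863, so the book-profits minimum tax is the binding amount.

45180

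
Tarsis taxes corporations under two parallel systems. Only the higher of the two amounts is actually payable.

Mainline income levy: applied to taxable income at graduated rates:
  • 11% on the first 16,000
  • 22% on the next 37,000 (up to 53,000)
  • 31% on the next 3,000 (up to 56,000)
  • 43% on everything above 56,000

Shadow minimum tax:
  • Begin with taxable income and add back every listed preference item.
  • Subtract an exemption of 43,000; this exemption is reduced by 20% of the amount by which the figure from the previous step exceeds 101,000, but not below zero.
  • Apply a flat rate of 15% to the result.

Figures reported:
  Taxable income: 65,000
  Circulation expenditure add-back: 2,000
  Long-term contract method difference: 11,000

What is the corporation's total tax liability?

14,700

Mainline income levy:
  16,000 × 11% = 1,760
  37,000 × 22% = 8,140
  3,000 × 31% = 930
  9,000 × 43% = 3,870
  → 14,700

Shadow minimum tax:
  Adjusted income: 65,000 + 2,000 + 11,000 = 78,000
  Exemption: 78,000 ≤ 101,000, so full 43,000 applies
  Base: 78,000 − 43,000 = 35,000
  35,000 × 15% = 5,250

14,700 > 5,250, so the mainline income levy governs.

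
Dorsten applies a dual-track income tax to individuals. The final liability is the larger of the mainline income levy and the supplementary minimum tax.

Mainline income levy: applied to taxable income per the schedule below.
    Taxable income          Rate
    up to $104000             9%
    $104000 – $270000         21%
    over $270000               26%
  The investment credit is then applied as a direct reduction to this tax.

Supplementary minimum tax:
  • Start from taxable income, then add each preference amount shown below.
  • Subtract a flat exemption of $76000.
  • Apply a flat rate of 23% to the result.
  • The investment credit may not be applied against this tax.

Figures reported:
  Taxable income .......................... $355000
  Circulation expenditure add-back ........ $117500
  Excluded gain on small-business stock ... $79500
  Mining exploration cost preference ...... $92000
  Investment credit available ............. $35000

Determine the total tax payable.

$130640

Mainline income levy:
  $104000 × 9% = $9360
  $166000 × 21% = $34860
  $85000 × 26% = $22100
  → $66320
  Less investment credit $35000 → $31320

Supplementary minimum tax:
  Adjusted income: $355000 + $117500 + $79500 + $92000 = $644000
  Less exemption $76000 → base $568000
  $568000 × 23% = $130640

$130640 > $31320, so the supplementary minimum tax is the binding amount.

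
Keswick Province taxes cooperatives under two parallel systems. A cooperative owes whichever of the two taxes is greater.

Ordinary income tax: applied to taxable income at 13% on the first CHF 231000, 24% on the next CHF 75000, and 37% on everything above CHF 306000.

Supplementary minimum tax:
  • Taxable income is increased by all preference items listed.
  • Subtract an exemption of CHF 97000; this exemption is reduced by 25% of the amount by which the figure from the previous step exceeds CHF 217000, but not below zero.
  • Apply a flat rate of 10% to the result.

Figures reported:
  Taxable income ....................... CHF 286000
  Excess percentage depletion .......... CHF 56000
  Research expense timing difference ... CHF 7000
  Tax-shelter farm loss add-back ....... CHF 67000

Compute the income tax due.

CHF 43230

Supplementary minimum tax:
  Adjusted income: CHF 286000 + CHF 56000 + CHF 7000 + CHF 67000 = CHF 416000
  Exemption: CHF 97000 − 25% × (CHF 416000 − CHF 217000) = CHF 97000 − CHF 49750 = CHF 47250
  Base: CHF 416000 − CHF 47250 = CHF 368750
  CHF 368750 × 10% = CHF 36875

Ordinary income tax:
  CHF 231000 × 13% = CHF 30030
  CHF 55000 × 24% = CHF 13200
  → CHF 43230

CHF 43230 > CHF 36875, so the ordinary income tax governs.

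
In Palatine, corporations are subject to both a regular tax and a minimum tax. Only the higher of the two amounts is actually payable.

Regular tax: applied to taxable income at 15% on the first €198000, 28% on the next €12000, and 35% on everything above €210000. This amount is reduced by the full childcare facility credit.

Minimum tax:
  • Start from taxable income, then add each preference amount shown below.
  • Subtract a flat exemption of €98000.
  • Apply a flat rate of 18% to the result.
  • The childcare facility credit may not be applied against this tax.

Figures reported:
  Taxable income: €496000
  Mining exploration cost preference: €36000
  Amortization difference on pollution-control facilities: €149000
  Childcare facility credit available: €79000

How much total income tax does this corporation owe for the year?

Regular tax:
  €198000 × 15% = €29700
  €12000 × 28% = €3360
  €286000 × 35% = €100100
  → €133160
  Less childcare facility credit €79000 → €54160

Minimum tax:
  Adjusted income: €496000 + €36000 + €149000 = €681000
  Less exemption €98000 → base €583000
  €583000 × 18% = €104940

€104940 > €54160, so the minimum tax is the binding amount.

€104940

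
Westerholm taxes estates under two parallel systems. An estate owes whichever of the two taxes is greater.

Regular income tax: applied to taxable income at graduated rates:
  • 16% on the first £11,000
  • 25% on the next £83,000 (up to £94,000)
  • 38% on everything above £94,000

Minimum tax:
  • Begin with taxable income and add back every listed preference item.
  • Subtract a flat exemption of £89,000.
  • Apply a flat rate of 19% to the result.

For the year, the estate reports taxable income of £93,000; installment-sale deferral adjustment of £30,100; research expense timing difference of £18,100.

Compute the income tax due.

£22,260

Minimum tax:
  Adjusted income: £93,000 + £30,100 + £18,100 = £141,200
  Less exemption £89,000 → base £52,200
  £52,200 × 19% = £9,918

Regular income tax:
  £11,000 × 16% = £1,760
  £82,000 × 25% = £20,500
  → £22,260

£22,260 > £9,918, so the regular income tax governs.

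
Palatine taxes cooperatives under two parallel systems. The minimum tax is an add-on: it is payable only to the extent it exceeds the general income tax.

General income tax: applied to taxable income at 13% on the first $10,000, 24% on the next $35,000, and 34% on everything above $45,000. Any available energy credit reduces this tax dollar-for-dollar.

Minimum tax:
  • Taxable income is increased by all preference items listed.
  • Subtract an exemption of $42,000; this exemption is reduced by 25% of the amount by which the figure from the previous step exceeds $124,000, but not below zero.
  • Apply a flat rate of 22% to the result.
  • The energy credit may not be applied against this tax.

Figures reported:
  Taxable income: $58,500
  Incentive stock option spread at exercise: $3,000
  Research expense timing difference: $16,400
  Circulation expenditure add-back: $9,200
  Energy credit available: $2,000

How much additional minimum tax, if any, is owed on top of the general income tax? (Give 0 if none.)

Minimum tax:
  Adjusted income: $58,500 + $3,000 + $16,400 + $9,200 = $87,100
  Exemption: $87,100 ≤ $124,000, so full $42,000 applies
  Base: $87,100 − $42,000 = $45,100
  $45,100 × 22% = $9,922

General income tax:
  $10,000 × 13% = $1,300
  $35,000 × 24% = $8,400
  $13,500 × 34% = $4,590
  → $14,290
  Less energy credit $2,000 → $12,290

$9,922 ≤ $12,290, so no add-on is due.

$0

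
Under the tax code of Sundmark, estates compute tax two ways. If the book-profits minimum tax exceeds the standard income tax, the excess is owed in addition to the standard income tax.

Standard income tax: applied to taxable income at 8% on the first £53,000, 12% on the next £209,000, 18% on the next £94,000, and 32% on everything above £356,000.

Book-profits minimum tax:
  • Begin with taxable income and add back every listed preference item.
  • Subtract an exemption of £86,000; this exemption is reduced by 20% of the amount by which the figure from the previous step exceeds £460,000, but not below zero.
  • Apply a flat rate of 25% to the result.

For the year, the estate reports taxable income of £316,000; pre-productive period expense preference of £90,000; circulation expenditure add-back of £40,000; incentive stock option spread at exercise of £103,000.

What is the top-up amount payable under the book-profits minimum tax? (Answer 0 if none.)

£81,160

Book-profits minimum tax:
  Adjusted income: £316,000 + £90,000 + £40,000 + £103,000 = £549,000
  Exemption: £86,000 − 20% × (£549,000 − £460,000) = £86,000 − £17,800 = £68,200
  Base: £549,000 − £68,200 = £480,800
  £480,800 × 25% = £120,200

Standard income tax:
  £53,000 × 8% = £4,240
  £209,000 × 12% = £25,080
  £54,000 × 18% = £9,720
  → £39,040

Excess of book-profits minimum tax over standard income tax: £120,200 − £39,040 = £81,160.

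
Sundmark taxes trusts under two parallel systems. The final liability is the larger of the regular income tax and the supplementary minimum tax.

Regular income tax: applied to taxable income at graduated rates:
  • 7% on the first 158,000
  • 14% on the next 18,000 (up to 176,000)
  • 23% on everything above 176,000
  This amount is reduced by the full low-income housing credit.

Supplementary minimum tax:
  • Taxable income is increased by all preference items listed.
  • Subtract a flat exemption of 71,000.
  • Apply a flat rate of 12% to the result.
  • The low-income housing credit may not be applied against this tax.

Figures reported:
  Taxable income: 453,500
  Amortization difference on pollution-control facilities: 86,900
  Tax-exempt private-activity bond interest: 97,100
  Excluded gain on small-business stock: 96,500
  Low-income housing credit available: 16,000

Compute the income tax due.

Regular income tax:
  158,000 × 7% = 11,060
  18,000 × 14% = 2,520
  277,500 × 23% = 63,825
  → 77,405
  Less low-income housing credit 16,000 → 61,405

Supplementary minimum tax:
  Adjusted income: 453,500 + 86,900 + 97,100 + 96,500 = 734,000
  Less exemption 71,000 → base 663,000
  663,000 × 12% = 79,560

79,560 > 61,405, so the supplementary minimum tax is the binding amount.

79,560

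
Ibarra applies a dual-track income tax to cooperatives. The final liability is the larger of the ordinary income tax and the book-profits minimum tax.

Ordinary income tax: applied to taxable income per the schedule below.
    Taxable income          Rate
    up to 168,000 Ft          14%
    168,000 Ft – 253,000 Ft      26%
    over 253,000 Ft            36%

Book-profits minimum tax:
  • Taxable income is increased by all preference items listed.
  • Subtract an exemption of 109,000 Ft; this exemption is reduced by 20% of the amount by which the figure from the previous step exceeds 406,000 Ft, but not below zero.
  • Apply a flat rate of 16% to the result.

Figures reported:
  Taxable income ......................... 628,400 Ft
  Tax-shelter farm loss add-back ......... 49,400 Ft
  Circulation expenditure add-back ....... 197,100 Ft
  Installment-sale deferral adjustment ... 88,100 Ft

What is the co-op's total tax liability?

180,764 Ft

Book-profits minimum tax:
  Adjusted income: 628,400 Ft + 49,400 Ft + 197,100 Ft + 88,100 Ft = 963,000 Ft
  Exemption: 20% × (963,000 Ft − 406,000 Ft) = 111,400 Ft ≥ 109,000 Ft, so the exemption is fully phased out
  Base: 963,000 Ft − 0 Ft = 963,000 Ft
  963,000 Ft × 16% = 154,080 Ft

Ordinary income tax:
  168,000 Ft × 14% = 23,520 Ft
  85,000 Ft × 26% = 22,100 Ft
  375,400 Ft × 36% = 135,144 Ft
  → 180,764 Ft

180,764 Ft > 154,080 Ft, so the ordinary income tax governs.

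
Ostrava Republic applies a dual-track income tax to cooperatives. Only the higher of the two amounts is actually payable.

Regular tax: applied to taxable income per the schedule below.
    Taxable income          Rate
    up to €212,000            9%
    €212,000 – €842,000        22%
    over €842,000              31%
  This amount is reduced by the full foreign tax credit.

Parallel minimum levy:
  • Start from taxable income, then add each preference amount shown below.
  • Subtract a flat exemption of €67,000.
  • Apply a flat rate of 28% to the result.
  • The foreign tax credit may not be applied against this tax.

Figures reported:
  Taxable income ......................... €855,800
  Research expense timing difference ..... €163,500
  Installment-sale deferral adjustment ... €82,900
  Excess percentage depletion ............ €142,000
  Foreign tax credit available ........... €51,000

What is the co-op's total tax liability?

Parallel minimum levy:
  Adjusted income: €855,800 + €163,500 + €82,900 + €142,000 = €1,244,200
  Less exemption €67,000 → base €1,177,200
  €1,177,200 × 28% = €329,616

Regular tax:
  €212,000 × 9% = €19,080
  €630,000 × 22% = €138,600
  €13,800 × 31% = €4,278
  → €161,958
  Less foreign tax credit €51,000 → €110,958

€329,616 > €110,958, so the parallel minimum levy is the binding amount.

€329,616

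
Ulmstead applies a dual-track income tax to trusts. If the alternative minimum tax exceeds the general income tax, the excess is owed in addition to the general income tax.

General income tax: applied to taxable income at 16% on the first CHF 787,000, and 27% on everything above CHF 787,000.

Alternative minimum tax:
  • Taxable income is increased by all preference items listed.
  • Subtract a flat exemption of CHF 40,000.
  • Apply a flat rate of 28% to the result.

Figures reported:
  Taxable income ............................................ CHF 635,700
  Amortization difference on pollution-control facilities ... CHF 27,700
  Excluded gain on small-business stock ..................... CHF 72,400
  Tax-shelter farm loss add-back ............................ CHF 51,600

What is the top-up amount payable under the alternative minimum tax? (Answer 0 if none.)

General income tax:
  CHF 635,700 × 16% = CHF 101,712

Alternative minimum tax:
  Adjusted income: CHF 635,700 + CHF 27,700 + CHF 72,400 + CHF 51,600 = CHF 787,400
  Less exemption CHF 40,000 → base CHF 747,400
  CHF 747,400 × 28% = CHF 209,272

Excess of alternative minimum tax over general income tax: CHF 209,272 − CHF 101,712 = CHF 107,560.

CHF 107,560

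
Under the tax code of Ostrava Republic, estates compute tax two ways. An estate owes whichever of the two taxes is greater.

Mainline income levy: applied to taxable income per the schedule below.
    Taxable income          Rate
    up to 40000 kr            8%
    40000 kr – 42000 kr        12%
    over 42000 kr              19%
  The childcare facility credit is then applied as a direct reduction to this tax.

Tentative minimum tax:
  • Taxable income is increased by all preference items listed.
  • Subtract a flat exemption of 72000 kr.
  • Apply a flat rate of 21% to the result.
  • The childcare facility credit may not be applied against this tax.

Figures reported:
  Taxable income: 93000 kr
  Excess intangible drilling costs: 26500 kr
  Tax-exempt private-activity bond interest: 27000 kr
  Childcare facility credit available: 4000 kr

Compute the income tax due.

Tentative minimum tax:
  Adjusted income: 93000 kr + 26500 kr + 27000 kr = 146500 kr
  Less exemption 72000 kr → base 74500 kr
  74500 kr × 21% = 15645 kr

Mainline income levy:
  40000 kr × 8% = 3200 kr
  2000 kr × 12% = 240 kr
  51000 kr × 19% = 9690 kr
  → 13130 kr
  Less childcare facility credit 4000 kr → 9130 kr

15645 kr > 9130 kr, so the tentative minimum tax is the binding amount.

15645 kr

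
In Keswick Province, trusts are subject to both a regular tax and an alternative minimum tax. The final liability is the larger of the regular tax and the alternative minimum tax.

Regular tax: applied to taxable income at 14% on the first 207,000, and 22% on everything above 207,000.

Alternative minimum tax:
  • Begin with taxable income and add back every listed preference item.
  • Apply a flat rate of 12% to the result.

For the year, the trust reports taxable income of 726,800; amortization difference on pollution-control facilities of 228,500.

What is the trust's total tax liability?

143,336

Regular tax:
  207,000 × 14% = 28,980
  519,800 × 22% = 114,356
  → 143,336

Alternative minimum tax:
  Adjusted income: 726,800 + 228,500 = 955,300
  955,300 × 12% = 114,636

143,336 > 114,636, so the regular tax governs.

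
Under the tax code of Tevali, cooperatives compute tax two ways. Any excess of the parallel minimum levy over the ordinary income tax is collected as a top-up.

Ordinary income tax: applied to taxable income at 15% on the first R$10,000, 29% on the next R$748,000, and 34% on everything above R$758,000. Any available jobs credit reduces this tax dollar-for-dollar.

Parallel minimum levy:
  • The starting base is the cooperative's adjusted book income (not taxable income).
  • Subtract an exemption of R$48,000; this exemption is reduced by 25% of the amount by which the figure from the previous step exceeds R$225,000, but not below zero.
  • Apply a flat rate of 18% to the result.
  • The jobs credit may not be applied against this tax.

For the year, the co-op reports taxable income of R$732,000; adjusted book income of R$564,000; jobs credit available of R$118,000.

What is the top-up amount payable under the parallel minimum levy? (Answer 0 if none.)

Ordinary income tax:
  R$10,000 × 15% = R$1,500
  R$722,000 × 29% = R$209,380
  → R$210,880
  Less jobs credit R$118,000 → R$92,880

Parallel minimum levy:
  Base (adjusted book income): R$564,000
  Exemption: 25% × (R$564,000 − R$225,000) = R$84,750 ≥ R$48,000, so the exemption is fully phased out
  Base: R$564,000 − R$0 = R$564,000
  R$564,000 × 18% = R$101,520

Excess of parallel minimum levy over ordinary income tax: R$101,520 − R$92,880 = R$8,640.

R$8,640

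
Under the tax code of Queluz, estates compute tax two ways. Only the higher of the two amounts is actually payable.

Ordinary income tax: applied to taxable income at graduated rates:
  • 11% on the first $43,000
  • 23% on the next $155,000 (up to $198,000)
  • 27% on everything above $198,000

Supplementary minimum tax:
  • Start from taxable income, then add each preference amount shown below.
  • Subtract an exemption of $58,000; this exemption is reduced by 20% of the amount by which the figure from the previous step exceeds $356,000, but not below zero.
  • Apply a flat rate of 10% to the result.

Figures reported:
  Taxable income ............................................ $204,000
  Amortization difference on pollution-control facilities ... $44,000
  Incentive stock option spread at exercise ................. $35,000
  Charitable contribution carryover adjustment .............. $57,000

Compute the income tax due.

Supplementary minimum tax:
  Adjusted income: $204,000 + $44,000 + $35,000 + $57,000 = $340,000
  Exemption: $340,000 ≤ $356,000, so full $58,000 applies
  Base: $340,000 − $58,000 = $282,000
  $282,000 × 10% = $28,200

Ordinary income tax:
  $43,000 × 11% = $4,730
  $155,000 × 23% = $35,650
  $6,000 × 27% = $1,620
  → $42,000

$42,000 > $28,200, so the ordinary income tax governs.

$42,000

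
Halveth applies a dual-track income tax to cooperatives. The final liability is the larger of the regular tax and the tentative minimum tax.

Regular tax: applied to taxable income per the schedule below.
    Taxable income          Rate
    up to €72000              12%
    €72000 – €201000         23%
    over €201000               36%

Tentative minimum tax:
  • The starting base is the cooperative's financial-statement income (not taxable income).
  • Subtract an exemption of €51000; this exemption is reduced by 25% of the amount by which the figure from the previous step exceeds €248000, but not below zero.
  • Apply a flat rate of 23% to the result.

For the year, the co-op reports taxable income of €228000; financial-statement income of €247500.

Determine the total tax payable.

Tentative minimum tax:
  Base (financial-statement income): €247500
  Exemption: €247500 ≤ €248000, so full €51000 applies
  Base: €247500 − €51000 = €196500
  €196500 × 23% = €45195

Regular tax:
  €72000 × 12% = €8640
  €129000 × 23% = €29670
  €27000 × 36% = €9720
  → €48030

€48030 > €45195, so the regular tax governs.

€48030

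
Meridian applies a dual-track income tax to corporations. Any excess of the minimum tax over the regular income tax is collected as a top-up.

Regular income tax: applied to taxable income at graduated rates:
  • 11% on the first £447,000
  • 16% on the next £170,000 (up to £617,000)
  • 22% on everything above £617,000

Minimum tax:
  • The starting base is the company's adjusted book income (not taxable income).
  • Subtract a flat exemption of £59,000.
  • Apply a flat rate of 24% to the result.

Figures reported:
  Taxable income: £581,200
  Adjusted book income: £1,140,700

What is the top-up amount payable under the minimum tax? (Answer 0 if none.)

Minimum tax:
  Base (adjusted book income): £1,140,700
  Less exemption £59,000 → base £1,081,700
  £1,081,700 × 24% = £259,608

Regular income tax:
  £447,000 × 11% = £49,170
  £134,200 × 16% = £21,472
  → £70,642

Excess of minimum tax over regular income tax: £259,608 − £70,642 = £188,966.

£188,966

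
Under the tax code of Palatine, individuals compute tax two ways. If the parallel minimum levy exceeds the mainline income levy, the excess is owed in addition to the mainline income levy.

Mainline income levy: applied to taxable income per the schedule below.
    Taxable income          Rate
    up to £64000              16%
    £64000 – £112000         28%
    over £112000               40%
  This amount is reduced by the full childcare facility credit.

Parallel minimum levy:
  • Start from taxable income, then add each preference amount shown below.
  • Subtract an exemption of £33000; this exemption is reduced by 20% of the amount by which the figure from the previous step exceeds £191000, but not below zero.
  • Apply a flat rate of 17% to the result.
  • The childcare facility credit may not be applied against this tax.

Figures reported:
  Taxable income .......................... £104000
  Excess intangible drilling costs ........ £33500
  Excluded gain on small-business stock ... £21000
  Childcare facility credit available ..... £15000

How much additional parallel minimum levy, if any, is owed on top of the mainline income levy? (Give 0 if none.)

Mainline income levy:
  £64000 × 16% = £10240
  £40000 × 28% = £11200
  → £21440
  Less childcare facility credit £15000 → £6440

Parallel minimum levy:
  Adjusted income: £104000 + £33500 + £21000 = £158500
  Exemption: £158500 ≤ £191000, so full £33000 applies
  Base: £158500 − £33000 = £125500
  £125500 × 17% = £21335

Excess of parallel minimum levy over mainline income levy: £21335 − £6440 = £14895.

£14895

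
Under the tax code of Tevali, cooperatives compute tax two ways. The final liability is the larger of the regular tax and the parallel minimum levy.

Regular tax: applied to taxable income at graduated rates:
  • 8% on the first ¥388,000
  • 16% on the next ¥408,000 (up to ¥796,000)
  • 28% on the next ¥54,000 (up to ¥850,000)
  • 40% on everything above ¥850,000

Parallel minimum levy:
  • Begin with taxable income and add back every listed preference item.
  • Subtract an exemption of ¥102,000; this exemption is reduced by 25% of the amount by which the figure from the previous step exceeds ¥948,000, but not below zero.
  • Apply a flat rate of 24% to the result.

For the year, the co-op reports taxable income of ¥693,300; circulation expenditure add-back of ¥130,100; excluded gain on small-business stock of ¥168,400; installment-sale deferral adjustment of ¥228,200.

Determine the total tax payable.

Parallel minimum levy:
  Adjusted income: ¥693,300 + ¥130,100 + ¥168,400 + ¥228,200 = ¥1,220,000
  Exemption: ¥102,000 − 25% × (¥1,220,000 − ¥948,000) = ¥102,000 − ¥68,000 = ¥34,000
  Base: ¥1,220,000 − ¥34,000 = ¥1,186,000
  ¥1,186,000 × 24% = ¥284,640

Regular tax:
  ¥388,000 × 8% = ¥31,040
  ¥305,300 × 16% = ¥48,848
  → ¥79,888

¥284,640 > ¥79,888, so the parallel minimum levy is the binding amount.

¥284,640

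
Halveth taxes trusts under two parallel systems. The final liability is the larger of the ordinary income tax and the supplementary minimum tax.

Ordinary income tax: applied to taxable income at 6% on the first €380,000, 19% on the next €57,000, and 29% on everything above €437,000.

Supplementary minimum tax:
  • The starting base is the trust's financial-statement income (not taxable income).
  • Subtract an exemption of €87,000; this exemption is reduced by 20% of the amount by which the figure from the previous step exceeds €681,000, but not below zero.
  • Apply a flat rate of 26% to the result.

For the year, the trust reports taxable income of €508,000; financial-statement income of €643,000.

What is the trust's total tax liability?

€144,560

Supplementary minimum tax:
  Base (financial-statement income): €643,000
  Exemption: €643,000 ≤ €681,000, so full €87,000 applies
  Base: €643,000 − €87,000 = €556,000
  €556,000 × 26% = €144,560

Ordinary income tax:
  €380,000 × 6% = €22,800
  €57,000 × 19% = €10,830
  €71,000 × 29% = €20,590
  → €54,220

€144,560 > €54,220, so the supplementary minimum tax is the binding amount.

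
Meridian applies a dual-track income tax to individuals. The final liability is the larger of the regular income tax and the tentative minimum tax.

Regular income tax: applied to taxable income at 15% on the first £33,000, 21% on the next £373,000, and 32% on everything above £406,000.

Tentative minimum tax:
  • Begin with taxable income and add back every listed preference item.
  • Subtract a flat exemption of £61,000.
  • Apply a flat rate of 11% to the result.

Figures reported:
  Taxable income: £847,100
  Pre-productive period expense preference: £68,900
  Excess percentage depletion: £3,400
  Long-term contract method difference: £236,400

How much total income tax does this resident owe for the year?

£224,432

Tentative minimum tax:
  Adjusted income: £847,100 + £68,900 + £3,400 + £236,400 = £1,155,800
  Less exemption £61,000 → base £1,094,800
  £1,094,800 × 11% = £120,428

Regular income tax:
  £33,000 × 15% = £4,950
  £373,000 × 21% = £78,330
  £441,100 × 32% = £141,152
  → £224,432

£224,432 > £120,428, so the regular income tax governs.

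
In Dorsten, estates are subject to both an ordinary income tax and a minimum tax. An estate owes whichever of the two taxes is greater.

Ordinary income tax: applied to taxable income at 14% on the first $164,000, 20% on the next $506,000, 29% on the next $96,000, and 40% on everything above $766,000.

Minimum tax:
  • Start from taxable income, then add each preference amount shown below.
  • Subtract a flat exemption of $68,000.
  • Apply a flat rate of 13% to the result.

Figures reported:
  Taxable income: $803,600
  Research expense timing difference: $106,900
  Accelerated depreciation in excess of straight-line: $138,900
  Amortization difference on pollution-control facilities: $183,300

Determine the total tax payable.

$167,040

Minimum tax:
  Adjusted income: $803,600 + $106,900 + $138,900 + $183,300 = $1,232,700
  Less exemption $68,000 → base $1,164,700
  $1,164,700 × 13% = $151,411

Ordinary income tax:
  $164,000 × 14% = $22,960
  $506,000 × 20% = $101,200
  $96,000 × 29% = $27,840
  $37,600 × 40% = $15,040
  → $167,040

$167,040 > $151,411, so the ordinary income tax governs.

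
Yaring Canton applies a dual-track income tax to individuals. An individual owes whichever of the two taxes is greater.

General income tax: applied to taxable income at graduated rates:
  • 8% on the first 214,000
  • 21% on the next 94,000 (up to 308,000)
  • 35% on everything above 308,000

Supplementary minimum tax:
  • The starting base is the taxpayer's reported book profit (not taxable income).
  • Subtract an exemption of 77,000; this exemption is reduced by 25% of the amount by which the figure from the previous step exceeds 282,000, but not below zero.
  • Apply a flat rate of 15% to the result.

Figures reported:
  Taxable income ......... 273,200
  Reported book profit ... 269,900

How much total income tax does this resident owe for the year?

29,552

Supplementary minimum tax:
  Base (reported book profit): 269,900
  Exemption: 269,900 ≤ 282,000, so full 77,000 applies
  Base: 269,900 − 77,000 = 192,900
  192,900 × 15% = 28,935

General income tax:
  214,000 × 8% = 17,120
  59,200 × 21% = 12,432
  → 29,552

29,552 > 28,935, so the general income tax governs.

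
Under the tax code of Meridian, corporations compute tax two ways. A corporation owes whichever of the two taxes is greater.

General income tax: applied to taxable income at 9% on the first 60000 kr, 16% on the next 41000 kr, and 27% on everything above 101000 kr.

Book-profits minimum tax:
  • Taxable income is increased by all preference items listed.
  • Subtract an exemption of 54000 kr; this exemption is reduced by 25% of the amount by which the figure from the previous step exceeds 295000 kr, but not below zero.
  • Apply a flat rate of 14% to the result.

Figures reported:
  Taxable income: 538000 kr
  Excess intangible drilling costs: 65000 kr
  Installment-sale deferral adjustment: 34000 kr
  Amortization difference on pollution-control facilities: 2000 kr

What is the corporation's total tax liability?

Book-profits minimum tax:
  Adjusted income: 538000 kr + 65000 kr + 34000 kr + 2000 kr = 639000 kr
  Exemption: 25% × (639000 kr − 295000 kr) = 86000 kr ≥ 54000 kr, so the exemption is fully phased out
  Base: 639000 kr − 0 kr = 639000 kr
  639000 kr × 14% = 89460 kr

General income tax:
  60000 kr × 9% = 5400 kr
  41000 kr × 16% = 6560 kr
  437000 kr × 27% = 117990 kr
  → 129950 kr

129950 kr > 89460 kr, so the general income tax governs.

129950 kr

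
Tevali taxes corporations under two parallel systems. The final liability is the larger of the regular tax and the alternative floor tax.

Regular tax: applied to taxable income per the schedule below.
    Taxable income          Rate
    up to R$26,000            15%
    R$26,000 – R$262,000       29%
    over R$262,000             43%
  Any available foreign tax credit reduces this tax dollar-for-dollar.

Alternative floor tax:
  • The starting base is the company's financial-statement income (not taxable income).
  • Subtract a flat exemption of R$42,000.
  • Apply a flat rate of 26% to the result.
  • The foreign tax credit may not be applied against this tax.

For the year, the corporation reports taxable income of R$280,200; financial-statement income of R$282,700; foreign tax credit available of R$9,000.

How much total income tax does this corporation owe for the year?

R$71,166

Regular tax:
  R$26,000 × 15% = R$3,900
  R$236,000 × 29% = R$68,440
  R$18,200 × 43% = R$7,826
  → R$80,166
  Less foreign tax credit R$9,000 → R$71,166

Alternative floor tax:
  Base (financial-statement income): R$282,700
  Less exemption R$42,000 → base R$240,700
  R$240,700 × 26% = R$62,582

R$71,166 > R$62,582, so the regular tax governs.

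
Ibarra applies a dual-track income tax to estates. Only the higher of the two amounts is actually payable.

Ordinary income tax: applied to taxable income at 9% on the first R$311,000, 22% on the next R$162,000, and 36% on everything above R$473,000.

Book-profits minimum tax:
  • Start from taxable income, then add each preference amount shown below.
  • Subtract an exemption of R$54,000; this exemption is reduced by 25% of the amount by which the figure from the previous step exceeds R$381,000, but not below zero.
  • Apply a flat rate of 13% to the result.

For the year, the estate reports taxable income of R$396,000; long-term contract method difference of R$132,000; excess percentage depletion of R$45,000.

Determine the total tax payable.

R$73,710

Ordinary income tax:
  R$311,000 × 9% = R$27,990
  R$85,000 × 22% = R$18,700
  → R$46,690

Book-profits minimum tax:
  Adjusted income: R$396,000 + R$132,000 + R$45,000 = R$573,000
  Exemption: R$54,000 − 25% × (R$573,000 − R$381,000) = R$54,000 − R$48,000 = R$6,000
  Base: R$573,000 − R$6,000 = R$567,000
  R$567,000 × 13% = R$73,710

R$73,710 > R$46,690, so the book-profits minimum tax is the binding amount.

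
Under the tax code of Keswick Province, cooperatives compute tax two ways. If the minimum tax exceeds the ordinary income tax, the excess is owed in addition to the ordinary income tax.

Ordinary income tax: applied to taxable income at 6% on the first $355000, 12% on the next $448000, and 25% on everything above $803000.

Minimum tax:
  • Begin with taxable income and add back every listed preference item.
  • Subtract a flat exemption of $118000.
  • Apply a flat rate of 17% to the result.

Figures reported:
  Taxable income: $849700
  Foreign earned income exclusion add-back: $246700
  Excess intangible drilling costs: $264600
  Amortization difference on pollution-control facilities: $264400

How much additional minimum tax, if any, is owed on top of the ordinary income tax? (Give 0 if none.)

Ordinary income tax:
  $355000 × 6% = $21300
  $448000 × 12% = $53760
  $46700 × 25% = $11675
  → $86735

Minimum tax:
  Adjusted income: $849700 + $246700 + $264600 + $264400 = $1625400
  Less exemption $118000 → base $1507400
  $1507400 × 17% = $256258

Excess of minimum tax over ordinary income tax: $256258 − $86735 = $169523.

$169523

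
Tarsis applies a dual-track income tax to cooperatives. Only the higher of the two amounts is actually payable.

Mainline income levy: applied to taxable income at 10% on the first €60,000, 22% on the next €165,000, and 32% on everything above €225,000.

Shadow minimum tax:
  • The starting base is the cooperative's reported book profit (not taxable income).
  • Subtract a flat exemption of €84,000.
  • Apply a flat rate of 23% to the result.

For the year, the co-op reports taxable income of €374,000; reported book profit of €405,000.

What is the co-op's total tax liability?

Mainline income levy:
  €60,000 × 10% = €6,000
  €165,000 × 22% = €36,300
  €149,000 × 32% = €47,680
  → €89,980

Shadow minimum tax:
  Base (reported book profit): €405,000
  Less exemption €84,000 → base €321,000
  €321,000 × 23% = €73,830

€89,980 > €73,830, so the mainline income levy governs.

€89,980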